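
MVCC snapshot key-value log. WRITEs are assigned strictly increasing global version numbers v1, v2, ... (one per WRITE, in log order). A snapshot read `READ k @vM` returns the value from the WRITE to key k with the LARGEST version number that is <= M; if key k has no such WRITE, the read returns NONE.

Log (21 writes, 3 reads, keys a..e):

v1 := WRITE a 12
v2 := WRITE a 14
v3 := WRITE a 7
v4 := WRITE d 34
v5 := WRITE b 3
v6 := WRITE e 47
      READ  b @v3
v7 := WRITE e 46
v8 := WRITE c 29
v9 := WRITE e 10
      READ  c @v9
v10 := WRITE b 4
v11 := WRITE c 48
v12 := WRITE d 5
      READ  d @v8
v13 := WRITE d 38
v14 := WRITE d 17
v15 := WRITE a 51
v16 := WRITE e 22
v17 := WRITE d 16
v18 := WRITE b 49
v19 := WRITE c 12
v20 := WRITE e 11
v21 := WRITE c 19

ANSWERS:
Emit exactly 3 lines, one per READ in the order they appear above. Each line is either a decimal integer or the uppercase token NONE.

Answer: NONE
29
34

Derivation:
v1: WRITE a=12  (a history now [(1, 12)])
v2: WRITE a=14  (a history now [(1, 12), (2, 14)])
v3: WRITE a=7  (a history now [(1, 12), (2, 14), (3, 7)])
v4: WRITE d=34  (d history now [(4, 34)])
v5: WRITE b=3  (b history now [(5, 3)])
v6: WRITE e=47  (e history now [(6, 47)])
READ b @v3: history=[(5, 3)] -> no version <= 3 -> NONE
v7: WRITE e=46  (e history now [(6, 47), (7, 46)])
v8: WRITE c=29  (c history now [(8, 29)])
v9: WRITE e=10  (e history now [(6, 47), (7, 46), (9, 10)])
READ c @v9: history=[(8, 29)] -> pick v8 -> 29
v10: WRITE b=4  (b history now [(5, 3), (10, 4)])
v11: WRITE c=48  (c history now [(8, 29), (11, 48)])
v12: WRITE d=5  (d history now [(4, 34), (12, 5)])
READ d @v8: history=[(4, 34), (12, 5)] -> pick v4 -> 34
v13: WRITE d=38  (d history now [(4, 34), (12, 5), (13, 38)])
v14: WRITE d=17  (d history now [(4, 34), (12, 5), (13, 38), (14, 17)])
v15: WRITE a=51  (a history now [(1, 12), (2, 14), (3, 7), (15, 51)])
v16: WRITE e=22  (e history now [(6, 47), (7, 46), (9, 10), (16, 22)])
v17: WRITE d=16  (d history now [(4, 34), (12, 5), (13, 38), (14, 17), (17, 16)])
v18: WRITE b=49  (b history now [(5, 3), (10, 4), (18, 49)])
v19: WRITE c=12  (c history now [(8, 29), (11, 48), (19, 12)])
v20: WRITE e=11  (e history now [(6, 47), (7, 46), (9, 10), (16, 22), (20, 11)])
v21: WRITE c=19  (c history now [(8, 29), (11, 48), (19, 12), (21, 19)])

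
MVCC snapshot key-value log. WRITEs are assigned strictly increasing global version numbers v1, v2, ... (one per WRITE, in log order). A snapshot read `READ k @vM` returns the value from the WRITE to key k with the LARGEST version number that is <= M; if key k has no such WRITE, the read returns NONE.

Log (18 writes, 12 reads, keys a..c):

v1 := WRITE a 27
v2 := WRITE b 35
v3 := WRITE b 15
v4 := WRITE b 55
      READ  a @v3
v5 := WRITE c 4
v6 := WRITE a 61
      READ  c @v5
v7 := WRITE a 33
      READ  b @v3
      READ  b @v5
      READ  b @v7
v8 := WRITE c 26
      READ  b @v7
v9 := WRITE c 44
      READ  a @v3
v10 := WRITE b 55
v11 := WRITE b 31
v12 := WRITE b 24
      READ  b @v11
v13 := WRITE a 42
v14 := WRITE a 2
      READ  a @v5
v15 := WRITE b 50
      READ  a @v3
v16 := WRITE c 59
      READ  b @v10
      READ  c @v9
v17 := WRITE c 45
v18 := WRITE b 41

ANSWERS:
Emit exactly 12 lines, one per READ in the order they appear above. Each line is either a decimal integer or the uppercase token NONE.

Answer: 27
4
15
55
55
55
27
31
27
27
55
44

Derivation:
v1: WRITE a=27  (a history now [(1, 27)])
v2: WRITE b=35  (b history now [(2, 35)])
v3: WRITE b=15  (b history now [(2, 35), (3, 15)])
v4: WRITE b=55  (b history now [(2, 35), (3, 15), (4, 55)])
READ a @v3: history=[(1, 27)] -> pick v1 -> 27
v5: WRITE c=4  (c history now [(5, 4)])
v6: WRITE a=61  (a history now [(1, 27), (6, 61)])
READ c @v5: history=[(5, 4)] -> pick v5 -> 4
v7: WRITE a=33  (a history now [(1, 27), (6, 61), (7, 33)])
READ b @v3: history=[(2, 35), (3, 15), (4, 55)] -> pick v3 -> 15
READ b @v5: history=[(2, 35), (3, 15), (4, 55)] -> pick v4 -> 55
READ b @v7: history=[(2, 35), (3, 15), (4, 55)] -> pick v4 -> 55
v8: WRITE c=26  (c history now [(5, 4), (8, 26)])
READ b @v7: history=[(2, 35), (3, 15), (4, 55)] -> pick v4 -> 55
v9: WRITE c=44  (c history now [(5, 4), (8, 26), (9, 44)])
READ a @v3: history=[(1, 27), (6, 61), (7, 33)] -> pick v1 -> 27
v10: WRITE b=55  (b history now [(2, 35), (3, 15), (4, 55), (10, 55)])
v11: WRITE b=31  (b history now [(2, 35), (3, 15), (4, 55), (10, 55), (11, 31)])
v12: WRITE b=24  (b history now [(2, 35), (3, 15), (4, 55), (10, 55), (11, 31), (12, 24)])
READ b @v11: history=[(2, 35), (3, 15), (4, 55), (10, 55), (11, 31), (12, 24)] -> pick v11 -> 31
v13: WRITE a=42  (a history now [(1, 27), (6, 61), (7, 33), (13, 42)])
v14: WRITE a=2  (a history now [(1, 27), (6, 61), (7, 33), (13, 42), (14, 2)])
READ a @v5: history=[(1, 27), (6, 61), (7, 33), (13, 42), (14, 2)] -> pick v1 -> 27
v15: WRITE b=50  (b history now [(2, 35), (3, 15), (4, 55), (10, 55), (11, 31), (12, 24), (15, 50)])
READ a @v3: history=[(1, 27), (6, 61), (7, 33), (13, 42), (14, 2)] -> pick v1 -> 27
v16: WRITE c=59  (c history now [(5, 4), (8, 26), (9, 44), (16, 59)])
READ b @v10: history=[(2, 35), (3, 15), (4, 55), (10, 55), (11, 31), (12, 24), (15, 50)] -> pick v10 -> 55
READ c @v9: history=[(5, 4), (8, 26), (9, 44), (16, 59)] -> pick v9 -> 44
v17: WRITE c=45  (c history now [(5, 4), (8, 26), (9, 44), (16, 59), (17, 45)])
v18: WRITE b=41  (b history now [(2, 35), (3, 15), (4, 55), (10, 55), (11, 31), (12, 24), (15, 50), (18, 41)])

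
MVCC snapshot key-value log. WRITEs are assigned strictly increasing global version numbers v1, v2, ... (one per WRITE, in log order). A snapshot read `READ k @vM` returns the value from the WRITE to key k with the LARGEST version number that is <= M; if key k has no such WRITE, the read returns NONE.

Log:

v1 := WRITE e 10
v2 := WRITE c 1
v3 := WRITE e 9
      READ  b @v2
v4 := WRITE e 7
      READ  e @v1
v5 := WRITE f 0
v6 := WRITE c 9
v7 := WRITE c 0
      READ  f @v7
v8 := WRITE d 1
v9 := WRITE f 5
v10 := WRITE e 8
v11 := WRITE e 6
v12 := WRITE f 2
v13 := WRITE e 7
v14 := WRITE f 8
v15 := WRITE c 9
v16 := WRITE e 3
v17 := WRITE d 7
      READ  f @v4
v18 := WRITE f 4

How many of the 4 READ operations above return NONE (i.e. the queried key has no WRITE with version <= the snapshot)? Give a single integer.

v1: WRITE e=10  (e history now [(1, 10)])
v2: WRITE c=1  (c history now [(2, 1)])
v3: WRITE e=9  (e history now [(1, 10), (3, 9)])
READ b @v2: history=[] -> no version <= 2 -> NONE
v4: WRITE e=7  (e history now [(1, 10), (3, 9), (4, 7)])
READ e @v1: history=[(1, 10), (3, 9), (4, 7)] -> pick v1 -> 10
v5: WRITE f=0  (f history now [(5, 0)])
v6: WRITE c=9  (c history now [(2, 1), (6, 9)])
v7: WRITE c=0  (c history now [(2, 1), (6, 9), (7, 0)])
READ f @v7: history=[(5, 0)] -> pick v5 -> 0
v8: WRITE d=1  (d history now [(8, 1)])
v9: WRITE f=5  (f history now [(5, 0), (9, 5)])
v10: WRITE e=8  (e history now [(1, 10), (3, 9), (4, 7), (10, 8)])
v11: WRITE e=6  (e history now [(1, 10), (3, 9), (4, 7), (10, 8), (11, 6)])
v12: WRITE f=2  (f history now [(5, 0), (9, 5), (12, 2)])
v13: WRITE e=7  (e history now [(1, 10), (3, 9), (4, 7), (10, 8), (11, 6), (13, 7)])
v14: WRITE f=8  (f history now [(5, 0), (9, 5), (12, 2), (14, 8)])
v15: WRITE c=9  (c history now [(2, 1), (6, 9), (7, 0), (15, 9)])
v16: WRITE e=3  (e history now [(1, 10), (3, 9), (4, 7), (10, 8), (11, 6), (13, 7), (16, 3)])
v17: WRITE d=7  (d history now [(8, 1), (17, 7)])
READ f @v4: history=[(5, 0), (9, 5), (12, 2), (14, 8)] -> no version <= 4 -> NONE
v18: WRITE f=4  (f history now [(5, 0), (9, 5), (12, 2), (14, 8), (18, 4)])
Read results in order: ['NONE', '10', '0', 'NONE']
NONE count = 2

Answer: 2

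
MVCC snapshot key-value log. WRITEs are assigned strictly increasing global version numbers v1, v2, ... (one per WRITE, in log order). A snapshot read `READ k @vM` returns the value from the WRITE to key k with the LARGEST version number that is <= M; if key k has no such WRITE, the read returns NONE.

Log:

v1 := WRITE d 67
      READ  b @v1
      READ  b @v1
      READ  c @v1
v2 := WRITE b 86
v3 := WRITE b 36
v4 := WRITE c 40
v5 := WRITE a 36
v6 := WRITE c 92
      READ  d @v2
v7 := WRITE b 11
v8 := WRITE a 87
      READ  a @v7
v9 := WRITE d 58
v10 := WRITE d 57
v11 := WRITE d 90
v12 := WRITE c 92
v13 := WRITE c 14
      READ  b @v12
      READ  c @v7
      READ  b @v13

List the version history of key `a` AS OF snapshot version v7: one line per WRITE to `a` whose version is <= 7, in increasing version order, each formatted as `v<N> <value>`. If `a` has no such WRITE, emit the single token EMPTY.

Answer: v5 36

Derivation:
Scan writes for key=a with version <= 7:
  v1 WRITE d 67 -> skip
  v2 WRITE b 86 -> skip
  v3 WRITE b 36 -> skip
  v4 WRITE c 40 -> skip
  v5 WRITE a 36 -> keep
  v6 WRITE c 92 -> skip
  v7 WRITE b 11 -> skip
  v8 WRITE a 87 -> drop (> snap)
  v9 WRITE d 58 -> skip
  v10 WRITE d 57 -> skip
  v11 WRITE d 90 -> skip
  v12 WRITE c 92 -> skip
  v13 WRITE c 14 -> skip
Collected: [(5, 36)]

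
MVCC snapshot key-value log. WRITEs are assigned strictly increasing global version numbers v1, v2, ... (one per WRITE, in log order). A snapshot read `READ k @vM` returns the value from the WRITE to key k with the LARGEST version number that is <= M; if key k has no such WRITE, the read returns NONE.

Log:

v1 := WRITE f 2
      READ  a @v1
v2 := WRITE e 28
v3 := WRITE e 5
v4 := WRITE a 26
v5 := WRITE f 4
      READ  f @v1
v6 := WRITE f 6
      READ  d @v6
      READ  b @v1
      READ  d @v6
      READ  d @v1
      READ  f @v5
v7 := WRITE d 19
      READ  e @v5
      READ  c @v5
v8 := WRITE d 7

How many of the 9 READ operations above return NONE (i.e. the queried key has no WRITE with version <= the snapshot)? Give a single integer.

v1: WRITE f=2  (f history now [(1, 2)])
READ a @v1: history=[] -> no version <= 1 -> NONE
v2: WRITE e=28  (e history now [(2, 28)])
v3: WRITE e=5  (e history now [(2, 28), (3, 5)])
v4: WRITE a=26  (a history now [(4, 26)])
v5: WRITE f=4  (f history now [(1, 2), (5, 4)])
READ f @v1: history=[(1, 2), (5, 4)] -> pick v1 -> 2
v6: WRITE f=6  (f history now [(1, 2), (5, 4), (6, 6)])
READ d @v6: history=[] -> no version <= 6 -> NONE
READ b @v1: history=[] -> no version <= 1 -> NONE
READ d @v6: history=[] -> no version <= 6 -> NONE
READ d @v1: history=[] -> no version <= 1 -> NONE
READ f @v5: history=[(1, 2), (5, 4), (6, 6)] -> pick v5 -> 4
v7: WRITE d=19  (d history now [(7, 19)])
READ e @v5: history=[(2, 28), (3, 5)] -> pick v3 -> 5
READ c @v5: history=[] -> no version <= 5 -> NONE
v8: WRITE d=7  (d history now [(7, 19), (8, 7)])
Read results in order: ['NONE', '2', 'NONE', 'NONE', 'NONE', 'NONE', '4', '5', 'NONE']
NONE count = 6

Answer: 6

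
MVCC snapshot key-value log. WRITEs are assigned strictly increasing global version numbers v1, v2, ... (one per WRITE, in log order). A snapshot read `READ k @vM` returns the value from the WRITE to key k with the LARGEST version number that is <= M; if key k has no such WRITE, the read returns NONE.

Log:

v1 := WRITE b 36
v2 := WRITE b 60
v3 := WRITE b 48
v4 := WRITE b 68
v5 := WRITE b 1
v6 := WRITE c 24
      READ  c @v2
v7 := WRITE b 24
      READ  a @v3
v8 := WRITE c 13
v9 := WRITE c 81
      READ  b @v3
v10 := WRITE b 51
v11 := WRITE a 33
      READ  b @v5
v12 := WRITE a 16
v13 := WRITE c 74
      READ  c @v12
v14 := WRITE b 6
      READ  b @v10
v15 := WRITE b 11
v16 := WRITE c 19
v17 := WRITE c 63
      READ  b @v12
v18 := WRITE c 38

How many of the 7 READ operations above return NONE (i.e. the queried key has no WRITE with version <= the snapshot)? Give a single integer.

v1: WRITE b=36  (b history now [(1, 36)])
v2: WRITE b=60  (b history now [(1, 36), (2, 60)])
v3: WRITE b=48  (b history now [(1, 36), (2, 60), (3, 48)])
v4: WRITE b=68  (b history now [(1, 36), (2, 60), (3, 48), (4, 68)])
v5: WRITE b=1  (b history now [(1, 36), (2, 60), (3, 48), (4, 68), (5, 1)])
v6: WRITE c=24  (c history now [(6, 24)])
READ c @v2: history=[(6, 24)] -> no version <= 2 -> NONE
v7: WRITE b=24  (b history now [(1, 36), (2, 60), (3, 48), (4, 68), (5, 1), (7, 24)])
READ a @v3: history=[] -> no version <= 3 -> NONE
v8: WRITE c=13  (c history now [(6, 24), (8, 13)])
v9: WRITE c=81  (c history now [(6, 24), (8, 13), (9, 81)])
READ b @v3: history=[(1, 36), (2, 60), (3, 48), (4, 68), (5, 1), (7, 24)] -> pick v3 -> 48
v10: WRITE b=51  (b history now [(1, 36), (2, 60), (3, 48), (4, 68), (5, 1), (7, 24), (10, 51)])
v11: WRITE a=33  (a history now [(11, 33)])
READ b @v5: history=[(1, 36), (2, 60), (3, 48), (4, 68), (5, 1), (7, 24), (10, 51)] -> pick v5 -> 1
v12: WRITE a=16  (a history now [(11, 33), (12, 16)])
v13: WRITE c=74  (c history now [(6, 24), (8, 13), (9, 81), (13, 74)])
READ c @v12: history=[(6, 24), (8, 13), (9, 81), (13, 74)] -> pick v9 -> 81
v14: WRITE b=6  (b history now [(1, 36), (2, 60), (3, 48), (4, 68), (5, 1), (7, 24), (10, 51), (14, 6)])
READ b @v10: history=[(1, 36), (2, 60), (3, 48), (4, 68), (5, 1), (7, 24), (10, 51), (14, 6)] -> pick v10 -> 51
v15: WRITE b=11  (b history now [(1, 36), (2, 60), (3, 48), (4, 68), (5, 1), (7, 24), (10, 51), (14, 6), (15, 11)])
v16: WRITE c=19  (c history now [(6, 24), (8, 13), (9, 81), (13, 74), (16, 19)])
v17: WRITE c=63  (c history now [(6, 24), (8, 13), (9, 81), (13, 74), (16, 19), (17, 63)])
READ b @v12: history=[(1, 36), (2, 60), (3, 48), (4, 68), (5, 1), (7, 24), (10, 51), (14, 6), (15, 11)] -> pick v10 -> 51
v18: WRITE c=38  (c history now [(6, 24), (8, 13), (9, 81), (13, 74), (16, 19), (17, 63), (18, 38)])
Read results in order: ['NONE', 'NONE', '48', '1', '81', '51', '51']
NONE count = 2

Answer: 2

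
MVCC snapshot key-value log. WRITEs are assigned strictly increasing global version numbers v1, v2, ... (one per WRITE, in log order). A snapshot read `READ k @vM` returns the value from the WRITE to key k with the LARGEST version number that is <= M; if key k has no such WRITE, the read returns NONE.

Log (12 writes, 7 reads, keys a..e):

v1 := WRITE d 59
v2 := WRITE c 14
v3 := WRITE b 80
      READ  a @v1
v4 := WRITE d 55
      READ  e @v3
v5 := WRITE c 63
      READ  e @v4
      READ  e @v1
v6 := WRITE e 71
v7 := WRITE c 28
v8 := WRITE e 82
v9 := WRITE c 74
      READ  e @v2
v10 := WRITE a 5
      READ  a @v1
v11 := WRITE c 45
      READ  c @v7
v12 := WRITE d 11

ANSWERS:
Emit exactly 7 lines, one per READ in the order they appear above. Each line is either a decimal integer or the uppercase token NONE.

v1: WRITE d=59  (d history now [(1, 59)])
v2: WRITE c=14  (c history now [(2, 14)])
v3: WRITE b=80  (b history now [(3, 80)])
READ a @v1: history=[] -> no version <= 1 -> NONE
v4: WRITE d=55  (d history now [(1, 59), (4, 55)])
READ e @v3: history=[] -> no version <= 3 -> NONE
v5: WRITE c=63  (c history now [(2, 14), (5, 63)])
READ e @v4: history=[] -> no version <= 4 -> NONE
READ e @v1: history=[] -> no version <= 1 -> NONE
v6: WRITE e=71  (e history now [(6, 71)])
v7: WRITE c=28  (c history now [(2, 14), (5, 63), (7, 28)])
v8: WRITE e=82  (e history now [(6, 71), (8, 82)])
v9: WRITE c=74  (c history now [(2, 14), (5, 63), (7, 28), (9, 74)])
READ e @v2: history=[(6, 71), (8, 82)] -> no version <= 2 -> NONE
v10: WRITE a=5  (a history now [(10, 5)])
READ a @v1: history=[(10, 5)] -> no version <= 1 -> NONE
v11: WRITE c=45  (c history now [(2, 14), (5, 63), (7, 28), (9, 74), (11, 45)])
READ c @v7: history=[(2, 14), (5, 63), (7, 28), (9, 74), (11, 45)] -> pick v7 -> 28
v12: WRITE d=11  (d history now [(1, 59), (4, 55), (12, 11)])

Answer: NONE
NONE
NONE
NONE
NONE
NONE
28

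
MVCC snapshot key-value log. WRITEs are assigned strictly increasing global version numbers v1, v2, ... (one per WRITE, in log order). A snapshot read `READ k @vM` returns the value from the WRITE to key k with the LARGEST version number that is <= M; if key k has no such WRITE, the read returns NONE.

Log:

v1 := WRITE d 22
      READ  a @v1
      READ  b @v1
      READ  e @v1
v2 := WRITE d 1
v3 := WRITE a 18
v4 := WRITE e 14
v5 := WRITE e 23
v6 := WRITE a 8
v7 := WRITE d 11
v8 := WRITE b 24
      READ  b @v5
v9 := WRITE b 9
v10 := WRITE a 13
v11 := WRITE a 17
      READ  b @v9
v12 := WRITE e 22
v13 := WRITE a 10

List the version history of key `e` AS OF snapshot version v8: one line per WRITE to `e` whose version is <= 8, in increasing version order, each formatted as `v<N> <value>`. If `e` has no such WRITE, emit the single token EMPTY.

Scan writes for key=e with version <= 8:
  v1 WRITE d 22 -> skip
  v2 WRITE d 1 -> skip
  v3 WRITE a 18 -> skip
  v4 WRITE e 14 -> keep
  v5 WRITE e 23 -> keep
  v6 WRITE a 8 -> skip
  v7 WRITE d 11 -> skip
  v8 WRITE b 24 -> skip
  v9 WRITE b 9 -> skip
  v10 WRITE a 13 -> skip
  v11 WRITE a 17 -> skip
  v12 WRITE e 22 -> drop (> snap)
  v13 WRITE a 10 -> skip
Collected: [(4, 14), (5, 23)]

Answer: v4 14
v5 23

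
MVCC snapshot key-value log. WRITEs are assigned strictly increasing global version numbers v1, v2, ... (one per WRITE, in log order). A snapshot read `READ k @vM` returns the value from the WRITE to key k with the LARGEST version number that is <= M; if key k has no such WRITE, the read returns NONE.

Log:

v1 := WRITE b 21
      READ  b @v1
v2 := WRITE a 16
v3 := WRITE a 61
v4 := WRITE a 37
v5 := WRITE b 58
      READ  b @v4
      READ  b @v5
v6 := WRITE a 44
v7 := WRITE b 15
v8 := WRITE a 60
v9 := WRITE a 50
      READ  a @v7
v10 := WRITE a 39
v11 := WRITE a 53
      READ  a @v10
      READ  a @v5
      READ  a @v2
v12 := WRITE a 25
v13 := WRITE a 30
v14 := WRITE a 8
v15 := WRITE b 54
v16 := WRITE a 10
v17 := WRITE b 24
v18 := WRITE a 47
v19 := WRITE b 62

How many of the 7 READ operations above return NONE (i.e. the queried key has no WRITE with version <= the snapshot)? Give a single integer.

v1: WRITE b=21  (b history now [(1, 21)])
READ b @v1: history=[(1, 21)] -> pick v1 -> 21
v2: WRITE a=16  (a history now [(2, 16)])
v3: WRITE a=61  (a history now [(2, 16), (3, 61)])
v4: WRITE a=37  (a history now [(2, 16), (3, 61), (4, 37)])
v5: WRITE b=58  (b history now [(1, 21), (5, 58)])
READ b @v4: history=[(1, 21), (5, 58)] -> pick v1 -> 21
READ b @v5: history=[(1, 21), (5, 58)] -> pick v5 -> 58
v6: WRITE a=44  (a history now [(2, 16), (3, 61), (4, 37), (6, 44)])
v7: WRITE b=15  (b history now [(1, 21), (5, 58), (7, 15)])
v8: WRITE a=60  (a history now [(2, 16), (3, 61), (4, 37), (6, 44), (8, 60)])
v9: WRITE a=50  (a history now [(2, 16), (3, 61), (4, 37), (6, 44), (8, 60), (9, 50)])
READ a @v7: history=[(2, 16), (3, 61), (4, 37), (6, 44), (8, 60), (9, 50)] -> pick v6 -> 44
v10: WRITE a=39  (a history now [(2, 16), (3, 61), (4, 37), (6, 44), (8, 60), (9, 50), (10, 39)])
v11: WRITE a=53  (a history now [(2, 16), (3, 61), (4, 37), (6, 44), (8, 60), (9, 50), (10, 39), (11, 53)])
READ a @v10: history=[(2, 16), (3, 61), (4, 37), (6, 44), (8, 60), (9, 50), (10, 39), (11, 53)] -> pick v10 -> 39
READ a @v5: history=[(2, 16), (3, 61), (4, 37), (6, 44), (8, 60), (9, 50), (10, 39), (11, 53)] -> pick v4 -> 37
READ a @v2: history=[(2, 16), (3, 61), (4, 37), (6, 44), (8, 60), (9, 50), (10, 39), (11, 53)] -> pick v2 -> 16
v12: WRITE a=25  (a history now [(2, 16), (3, 61), (4, 37), (6, 44), (8, 60), (9, 50), (10, 39), (11, 53), (12, 25)])
v13: WRITE a=30  (a history now [(2, 16), (3, 61), (4, 37), (6, 44), (8, 60), (9, 50), (10, 39), (11, 53), (12, 25), (13, 30)])
v14: WRITE a=8  (a history now [(2, 16), (3, 61), (4, 37), (6, 44), (8, 60), (9, 50), (10, 39), (11, 53), (12, 25), (13, 30), (14, 8)])
v15: WRITE b=54  (b history now [(1, 21), (5, 58), (7, 15), (15, 54)])
v16: WRITE a=10  (a history now [(2, 16), (3, 61), (4, 37), (6, 44), (8, 60), (9, 50), (10, 39), (11, 53), (12, 25), (13, 30), (14, 8), (16, 10)])
v17: WRITE b=24  (b history now [(1, 21), (5, 58), (7, 15), (15, 54), (17, 24)])
v18: WRITE a=47  (a history now [(2, 16), (3, 61), (4, 37), (6, 44), (8, 60), (9, 50), (10, 39), (11, 53), (12, 25), (13, 30), (14, 8), (16, 10), (18, 47)])
v19: WRITE b=62  (b history now [(1, 21), (5, 58), (7, 15), (15, 54), (17, 24), (19, 62)])
Read results in order: ['21', '21', '58', '44', '39', '37', '16']
NONE count = 0

Answer: 0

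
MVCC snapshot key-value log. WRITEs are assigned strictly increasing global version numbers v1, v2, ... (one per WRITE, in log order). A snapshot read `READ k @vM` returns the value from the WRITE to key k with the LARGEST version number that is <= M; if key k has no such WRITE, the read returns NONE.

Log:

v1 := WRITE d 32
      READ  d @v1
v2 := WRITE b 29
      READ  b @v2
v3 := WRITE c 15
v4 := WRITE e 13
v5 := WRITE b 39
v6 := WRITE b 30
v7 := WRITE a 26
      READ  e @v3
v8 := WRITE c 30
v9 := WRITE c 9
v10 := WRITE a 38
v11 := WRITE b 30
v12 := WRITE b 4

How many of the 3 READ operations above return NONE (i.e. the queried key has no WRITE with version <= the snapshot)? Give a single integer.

Answer: 1

Derivation:
v1: WRITE d=32  (d history now [(1, 32)])
READ d @v1: history=[(1, 32)] -> pick v1 -> 32
v2: WRITE b=29  (b history now [(2, 29)])
READ b @v2: history=[(2, 29)] -> pick v2 -> 29
v3: WRITE c=15  (c history now [(3, 15)])
v4: WRITE e=13  (e history now [(4, 13)])
v5: WRITE b=39  (b history now [(2, 29), (5, 39)])
v6: WRITE b=30  (b history now [(2, 29), (5, 39), (6, 30)])
v7: WRITE a=26  (a history now [(7, 26)])
READ e @v3: history=[(4, 13)] -> no version <= 3 -> NONE
v8: WRITE c=30  (c history now [(3, 15), (8, 30)])
v9: WRITE c=9  (c history now [(3, 15), (8, 30), (9, 9)])
v10: WRITE a=38  (a history now [(7, 26), (10, 38)])
v11: WRITE b=30  (b history now [(2, 29), (5, 39), (6, 30), (11, 30)])
v12: WRITE b=4  (b history now [(2, 29), (5, 39), (6, 30), (11, 30), (12, 4)])
Read results in order: ['32', '29', 'NONE']
NONE count = 1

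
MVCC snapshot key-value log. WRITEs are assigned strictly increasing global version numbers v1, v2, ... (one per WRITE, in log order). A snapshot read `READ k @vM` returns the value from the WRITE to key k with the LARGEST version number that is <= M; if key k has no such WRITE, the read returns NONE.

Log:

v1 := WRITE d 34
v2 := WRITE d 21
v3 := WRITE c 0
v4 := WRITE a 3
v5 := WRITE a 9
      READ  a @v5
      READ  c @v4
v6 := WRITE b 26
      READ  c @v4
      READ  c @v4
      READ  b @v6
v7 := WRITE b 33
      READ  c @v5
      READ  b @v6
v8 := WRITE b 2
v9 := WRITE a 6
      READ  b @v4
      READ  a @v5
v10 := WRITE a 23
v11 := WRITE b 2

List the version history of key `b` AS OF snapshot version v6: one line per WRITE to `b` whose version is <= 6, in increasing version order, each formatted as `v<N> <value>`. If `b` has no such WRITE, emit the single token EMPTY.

Answer: v6 26

Derivation:
Scan writes for key=b with version <= 6:
  v1 WRITE d 34 -> skip
  v2 WRITE d 21 -> skip
  v3 WRITE c 0 -> skip
  v4 WRITE a 3 -> skip
  v5 WRITE a 9 -> skip
  v6 WRITE b 26 -> keep
  v7 WRITE b 33 -> drop (> snap)
  v8 WRITE b 2 -> drop (> snap)
  v9 WRITE a 6 -> skip
  v10 WRITE a 23 -> skip
  v11 WRITE b 2 -> drop (> snap)
Collected: [(6, 26)]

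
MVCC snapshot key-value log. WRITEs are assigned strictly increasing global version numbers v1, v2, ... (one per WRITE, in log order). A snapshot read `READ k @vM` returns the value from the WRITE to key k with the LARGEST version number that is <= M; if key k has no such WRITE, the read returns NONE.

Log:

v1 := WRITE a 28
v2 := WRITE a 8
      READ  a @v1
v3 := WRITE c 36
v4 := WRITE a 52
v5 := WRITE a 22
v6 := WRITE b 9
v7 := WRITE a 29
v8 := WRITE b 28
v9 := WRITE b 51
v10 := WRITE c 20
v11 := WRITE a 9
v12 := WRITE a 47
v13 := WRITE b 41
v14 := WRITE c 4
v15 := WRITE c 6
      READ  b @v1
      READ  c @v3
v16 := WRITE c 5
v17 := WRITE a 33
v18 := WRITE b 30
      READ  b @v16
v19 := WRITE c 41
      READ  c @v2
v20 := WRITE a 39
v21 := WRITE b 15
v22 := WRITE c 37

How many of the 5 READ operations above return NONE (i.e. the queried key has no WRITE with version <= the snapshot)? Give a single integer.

v1: WRITE a=28  (a history now [(1, 28)])
v2: WRITE a=8  (a history now [(1, 28), (2, 8)])
READ a @v1: history=[(1, 28), (2, 8)] -> pick v1 -> 28
v3: WRITE c=36  (c history now [(3, 36)])
v4: WRITE a=52  (a history now [(1, 28), (2, 8), (4, 52)])
v5: WRITE a=22  (a history now [(1, 28), (2, 8), (4, 52), (5, 22)])
v6: WRITE b=9  (b history now [(6, 9)])
v7: WRITE a=29  (a history now [(1, 28), (2, 8), (4, 52), (5, 22), (7, 29)])
v8: WRITE b=28  (b history now [(6, 9), (8, 28)])
v9: WRITE b=51  (b history now [(6, 9), (8, 28), (9, 51)])
v10: WRITE c=20  (c history now [(3, 36), (10, 20)])
v11: WRITE a=9  (a history now [(1, 28), (2, 8), (4, 52), (5, 22), (7, 29), (11, 9)])
v12: WRITE a=47  (a history now [(1, 28), (2, 8), (4, 52), (5, 22), (7, 29), (11, 9), (12, 47)])
v13: WRITE b=41  (b history now [(6, 9), (8, 28), (9, 51), (13, 41)])
v14: WRITE c=4  (c history now [(3, 36), (10, 20), (14, 4)])
v15: WRITE c=6  (c history now [(3, 36), (10, 20), (14, 4), (15, 6)])
READ b @v1: history=[(6, 9), (8, 28), (9, 51), (13, 41)] -> no version <= 1 -> NONE
READ c @v3: history=[(3, 36), (10, 20), (14, 4), (15, 6)] -> pick v3 -> 36
v16: WRITE c=5  (c history now [(3, 36), (10, 20), (14, 4), (15, 6), (16, 5)])
v17: WRITE a=33  (a history now [(1, 28), (2, 8), (4, 52), (5, 22), (7, 29), (11, 9), (12, 47), (17, 33)])
v18: WRITE b=30  (b history now [(6, 9), (8, 28), (9, 51), (13, 41), (18, 30)])
READ b @v16: history=[(6, 9), (8, 28), (9, 51), (13, 41), (18, 30)] -> pick v13 -> 41
v19: WRITE c=41  (c history now [(3, 36), (10, 20), (14, 4), (15, 6), (16, 5), (19, 41)])
READ c @v2: history=[(3, 36), (10, 20), (14, 4), (15, 6), (16, 5), (19, 41)] -> no version <= 2 -> NONE
v20: WRITE a=39  (a history now [(1, 28), (2, 8), (4, 52), (5, 22), (7, 29), (11, 9), (12, 47), (17, 33), (20, 39)])
v21: WRITE b=15  (b history now [(6, 9), (8, 28), (9, 51), (13, 41), (18, 30), (21, 15)])
v22: WRITE c=37  (c history now [(3, 36), (10, 20), (14, 4), (15, 6), (16, 5), (19, 41), (22, 37)])
Read results in order: ['28', 'NONE', '36', '41', 'NONE']
NONE count = 2

Answer: 2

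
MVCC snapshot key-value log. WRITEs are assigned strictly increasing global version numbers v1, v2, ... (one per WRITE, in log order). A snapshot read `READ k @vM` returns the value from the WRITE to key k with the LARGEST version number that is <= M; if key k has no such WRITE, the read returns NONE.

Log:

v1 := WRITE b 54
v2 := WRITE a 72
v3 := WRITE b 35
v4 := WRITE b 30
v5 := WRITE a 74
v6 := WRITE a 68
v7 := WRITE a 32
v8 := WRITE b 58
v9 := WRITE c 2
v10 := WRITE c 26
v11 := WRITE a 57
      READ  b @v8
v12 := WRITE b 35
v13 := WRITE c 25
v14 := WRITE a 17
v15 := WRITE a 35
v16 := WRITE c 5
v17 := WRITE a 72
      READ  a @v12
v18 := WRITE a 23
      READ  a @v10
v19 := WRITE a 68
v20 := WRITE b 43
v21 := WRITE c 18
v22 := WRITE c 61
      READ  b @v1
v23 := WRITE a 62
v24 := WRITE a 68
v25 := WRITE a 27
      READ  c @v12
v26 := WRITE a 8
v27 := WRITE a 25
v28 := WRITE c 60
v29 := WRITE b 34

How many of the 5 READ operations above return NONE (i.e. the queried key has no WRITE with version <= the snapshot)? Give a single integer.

v1: WRITE b=54  (b history now [(1, 54)])
v2: WRITE a=72  (a history now [(2, 72)])
v3: WRITE b=35  (b history now [(1, 54), (3, 35)])
v4: WRITE b=30  (b history now [(1, 54), (3, 35), (4, 30)])
v5: WRITE a=74  (a history now [(2, 72), (5, 74)])
v6: WRITE a=68  (a history now [(2, 72), (5, 74), (6, 68)])
v7: WRITE a=32  (a history now [(2, 72), (5, 74), (6, 68), (7, 32)])
v8: WRITE b=58  (b history now [(1, 54), (3, 35), (4, 30), (8, 58)])
v9: WRITE c=2  (c history now [(9, 2)])
v10: WRITE c=26  (c history now [(9, 2), (10, 26)])
v11: WRITE a=57  (a history now [(2, 72), (5, 74), (6, 68), (7, 32), (11, 57)])
READ b @v8: history=[(1, 54), (3, 35), (4, 30), (8, 58)] -> pick v8 -> 58
v12: WRITE b=35  (b history now [(1, 54), (3, 35), (4, 30), (8, 58), (12, 35)])
v13: WRITE c=25  (c history now [(9, 2), (10, 26), (13, 25)])
v14: WRITE a=17  (a history now [(2, 72), (5, 74), (6, 68), (7, 32), (11, 57), (14, 17)])
v15: WRITE a=35  (a history now [(2, 72), (5, 74), (6, 68), (7, 32), (11, 57), (14, 17), (15, 35)])
v16: WRITE c=5  (c history now [(9, 2), (10, 26), (13, 25), (16, 5)])
v17: WRITE a=72  (a history now [(2, 72), (5, 74), (6, 68), (7, 32), (11, 57), (14, 17), (15, 35), (17, 72)])
READ a @v12: history=[(2, 72), (5, 74), (6, 68), (7, 32), (11, 57), (14, 17), (15, 35), (17, 72)] -> pick v11 -> 57
v18: WRITE a=23  (a history now [(2, 72), (5, 74), (6, 68), (7, 32), (11, 57), (14, 17), (15, 35), (17, 72), (18, 23)])
READ a @v10: history=[(2, 72), (5, 74), (6, 68), (7, 32), (11, 57), (14, 17), (15, 35), (17, 72), (18, 23)] -> pick v7 -> 32
v19: WRITE a=68  (a history now [(2, 72), (5, 74), (6, 68), (7, 32), (11, 57), (14, 17), (15, 35), (17, 72), (18, 23), (19, 68)])
v20: WRITE b=43  (b history now [(1, 54), (3, 35), (4, 30), (8, 58), (12, 35), (20, 43)])
v21: WRITE c=18  (c history now [(9, 2), (10, 26), (13, 25), (16, 5), (21, 18)])
v22: WRITE c=61  (c history now [(9, 2), (10, 26), (13, 25), (16, 5), (21, 18), (22, 61)])
READ b @v1: history=[(1, 54), (3, 35), (4, 30), (8, 58), (12, 35), (20, 43)] -> pick v1 -> 54
v23: WRITE a=62  (a history now [(2, 72), (5, 74), (6, 68), (7, 32), (11, 57), (14, 17), (15, 35), (17, 72), (18, 23), (19, 68), (23, 62)])
v24: WRITE a=68  (a history now [(2, 72), (5, 74), (6, 68), (7, 32), (11, 57), (14, 17), (15, 35), (17, 72), (18, 23), (19, 68), (23, 62), (24, 68)])
v25: WRITE a=27  (a history now [(2, 72), (5, 74), (6, 68), (7, 32), (11, 57), (14, 17), (15, 35), (17, 72), (18, 23), (19, 68), (23, 62), (24, 68), (25, 27)])
READ c @v12: history=[(9, 2), (10, 26), (13, 25), (16, 5), (21, 18), (22, 61)] -> pick v10 -> 26
v26: WRITE a=8  (a history now [(2, 72), (5, 74), (6, 68), (7, 32), (11, 57), (14, 17), (15, 35), (17, 72), (18, 23), (19, 68), (23, 62), (24, 68), (25, 27), (26, 8)])
v27: WRITE a=25  (a history now [(2, 72), (5, 74), (6, 68), (7, 32), (11, 57), (14, 17), (15, 35), (17, 72), (18, 23), (19, 68), (23, 62), (24, 68), (25, 27), (26, 8), (27, 25)])
v28: WRITE c=60  (c history now [(9, 2), (10, 26), (13, 25), (16, 5), (21, 18), (22, 61), (28, 60)])
v29: WRITE b=34  (b history now [(1, 54), (3, 35), (4, 30), (8, 58), (12, 35), (20, 43), (29, 34)])
Read results in order: ['58', '57', '32', '54', '26']
NONE count = 0

Answer: 0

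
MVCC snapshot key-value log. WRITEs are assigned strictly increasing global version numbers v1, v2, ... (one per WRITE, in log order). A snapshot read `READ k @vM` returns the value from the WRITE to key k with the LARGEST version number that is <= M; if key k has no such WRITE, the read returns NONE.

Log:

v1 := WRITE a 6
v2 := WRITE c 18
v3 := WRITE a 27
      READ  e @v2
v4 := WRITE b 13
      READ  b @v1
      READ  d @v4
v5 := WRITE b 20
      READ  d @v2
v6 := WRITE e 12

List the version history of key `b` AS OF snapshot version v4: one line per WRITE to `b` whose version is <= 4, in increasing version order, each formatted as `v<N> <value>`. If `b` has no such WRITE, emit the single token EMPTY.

Scan writes for key=b with version <= 4:
  v1 WRITE a 6 -> skip
  v2 WRITE c 18 -> skip
  v3 WRITE a 27 -> skip
  v4 WRITE b 13 -> keep
  v5 WRITE b 20 -> drop (> snap)
  v6 WRITE e 12 -> skip
Collected: [(4, 13)]

Answer: v4 13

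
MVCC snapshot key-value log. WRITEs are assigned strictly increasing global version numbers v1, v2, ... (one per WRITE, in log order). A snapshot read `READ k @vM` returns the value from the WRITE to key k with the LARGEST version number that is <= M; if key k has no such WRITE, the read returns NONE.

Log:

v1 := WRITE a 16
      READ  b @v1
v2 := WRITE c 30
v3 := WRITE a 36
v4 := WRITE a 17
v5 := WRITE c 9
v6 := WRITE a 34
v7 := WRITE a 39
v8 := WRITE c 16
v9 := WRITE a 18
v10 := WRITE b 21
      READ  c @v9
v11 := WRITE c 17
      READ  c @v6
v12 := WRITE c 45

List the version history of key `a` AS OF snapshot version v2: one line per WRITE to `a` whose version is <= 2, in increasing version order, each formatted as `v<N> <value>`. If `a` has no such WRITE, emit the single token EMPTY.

Answer: v1 16

Derivation:
Scan writes for key=a with version <= 2:
  v1 WRITE a 16 -> keep
  v2 WRITE c 30 -> skip
  v3 WRITE a 36 -> drop (> snap)
  v4 WRITE a 17 -> drop (> snap)
  v5 WRITE c 9 -> skip
  v6 WRITE a 34 -> drop (> snap)
  v7 WRITE a 39 -> drop (> snap)
  v8 WRITE c 16 -> skip
  v9 WRITE a 18 -> drop (> snap)
  v10 WRITE b 21 -> skip
  v11 WRITE c 17 -> skip
  v12 WRITE c 45 -> skip
Collected: [(1, 16)]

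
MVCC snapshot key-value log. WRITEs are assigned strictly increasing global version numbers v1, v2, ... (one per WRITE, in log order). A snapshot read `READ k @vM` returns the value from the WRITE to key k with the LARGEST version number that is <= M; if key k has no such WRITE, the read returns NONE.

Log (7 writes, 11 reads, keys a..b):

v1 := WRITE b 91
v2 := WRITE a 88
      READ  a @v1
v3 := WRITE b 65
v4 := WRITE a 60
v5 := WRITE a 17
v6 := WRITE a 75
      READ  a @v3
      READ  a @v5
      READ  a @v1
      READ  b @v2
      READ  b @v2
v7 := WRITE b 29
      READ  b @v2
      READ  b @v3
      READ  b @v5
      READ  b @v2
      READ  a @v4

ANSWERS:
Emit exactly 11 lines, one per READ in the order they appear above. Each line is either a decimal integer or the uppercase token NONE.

v1: WRITE b=91  (b history now [(1, 91)])
v2: WRITE a=88  (a history now [(2, 88)])
READ a @v1: history=[(2, 88)] -> no version <= 1 -> NONE
v3: WRITE b=65  (b history now [(1, 91), (3, 65)])
v4: WRITE a=60  (a history now [(2, 88), (4, 60)])
v5: WRITE a=17  (a history now [(2, 88), (4, 60), (5, 17)])
v6: WRITE a=75  (a history now [(2, 88), (4, 60), (5, 17), (6, 75)])
READ a @v3: history=[(2, 88), (4, 60), (5, 17), (6, 75)] -> pick v2 -> 88
READ a @v5: history=[(2, 88), (4, 60), (5, 17), (6, 75)] -> pick v5 -> 17
READ a @v1: history=[(2, 88), (4, 60), (5, 17), (6, 75)] -> no version <= 1 -> NONE
READ b @v2: history=[(1, 91), (3, 65)] -> pick v1 -> 91
READ b @v2: history=[(1, 91), (3, 65)] -> pick v1 -> 91
v7: WRITE b=29  (b history now [(1, 91), (3, 65), (7, 29)])
READ b @v2: history=[(1, 91), (3, 65), (7, 29)] -> pick v1 -> 91
READ b @v3: history=[(1, 91), (3, 65), (7, 29)] -> pick v3 -> 65
READ b @v5: history=[(1, 91), (3, 65), (7, 29)] -> pick v3 -> 65
READ b @v2: history=[(1, 91), (3, 65), (7, 29)] -> pick v1 -> 91
READ a @v4: history=[(2, 88), (4, 60), (5, 17), (6, 75)] -> pick v4 -> 60

Answer: NONE
88
17
NONE
91
91
91
65
65
91
60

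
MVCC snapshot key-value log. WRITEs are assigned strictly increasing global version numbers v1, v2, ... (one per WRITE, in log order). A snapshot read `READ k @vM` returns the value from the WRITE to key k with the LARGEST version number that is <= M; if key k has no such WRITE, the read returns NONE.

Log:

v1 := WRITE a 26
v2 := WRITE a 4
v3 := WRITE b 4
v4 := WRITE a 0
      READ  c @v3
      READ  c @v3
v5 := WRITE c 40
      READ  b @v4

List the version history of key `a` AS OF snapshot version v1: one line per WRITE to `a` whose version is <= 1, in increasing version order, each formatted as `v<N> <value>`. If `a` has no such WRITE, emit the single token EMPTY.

Scan writes for key=a with version <= 1:
  v1 WRITE a 26 -> keep
  v2 WRITE a 4 -> drop (> snap)
  v3 WRITE b 4 -> skip
  v4 WRITE a 0 -> drop (> snap)
  v5 WRITE c 40 -> skip
Collected: [(1, 26)]

Answer: v1 26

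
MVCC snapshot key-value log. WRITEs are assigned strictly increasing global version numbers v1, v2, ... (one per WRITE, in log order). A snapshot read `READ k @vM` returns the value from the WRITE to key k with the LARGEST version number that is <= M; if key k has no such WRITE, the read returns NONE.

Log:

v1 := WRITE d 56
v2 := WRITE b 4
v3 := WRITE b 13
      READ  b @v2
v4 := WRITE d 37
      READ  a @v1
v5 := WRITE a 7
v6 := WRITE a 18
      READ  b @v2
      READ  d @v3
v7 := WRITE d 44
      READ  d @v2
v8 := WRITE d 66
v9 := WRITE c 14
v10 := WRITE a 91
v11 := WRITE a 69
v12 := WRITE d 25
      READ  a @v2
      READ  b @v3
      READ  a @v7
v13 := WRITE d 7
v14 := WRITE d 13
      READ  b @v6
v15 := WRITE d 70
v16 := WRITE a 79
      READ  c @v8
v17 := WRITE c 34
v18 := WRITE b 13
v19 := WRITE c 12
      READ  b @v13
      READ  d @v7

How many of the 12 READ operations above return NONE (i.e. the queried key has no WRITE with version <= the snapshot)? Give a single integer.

Answer: 3

Derivation:
v1: WRITE d=56  (d history now [(1, 56)])
v2: WRITE b=4  (b history now [(2, 4)])
v3: WRITE b=13  (b history now [(2, 4), (3, 13)])
READ b @v2: history=[(2, 4), (3, 13)] -> pick v2 -> 4
v4: WRITE d=37  (d history now [(1, 56), (4, 37)])
READ a @v1: history=[] -> no version <= 1 -> NONE
v5: WRITE a=7  (a history now [(5, 7)])
v6: WRITE a=18  (a history now [(5, 7), (6, 18)])
READ b @v2: history=[(2, 4), (3, 13)] -> pick v2 -> 4
READ d @v3: history=[(1, 56), (4, 37)] -> pick v1 -> 56
v7: WRITE d=44  (d history now [(1, 56), (4, 37), (7, 44)])
READ d @v2: history=[(1, 56), (4, 37), (7, 44)] -> pick v1 -> 56
v8: WRITE d=66  (d history now [(1, 56), (4, 37), (7, 44), (8, 66)])
v9: WRITE c=14  (c history now [(9, 14)])
v10: WRITE a=91  (a history now [(5, 7), (6, 18), (10, 91)])
v11: WRITE a=69  (a history now [(5, 7), (6, 18), (10, 91), (11, 69)])
v12: WRITE d=25  (d history now [(1, 56), (4, 37), (7, 44), (8, 66), (12, 25)])
READ a @v2: history=[(5, 7), (6, 18), (10, 91), (11, 69)] -> no version <= 2 -> NONE
READ b @v3: history=[(2, 4), (3, 13)] -> pick v3 -> 13
READ a @v7: history=[(5, 7), (6, 18), (10, 91), (11, 69)] -> pick v6 -> 18
v13: WRITE d=7  (d history now [(1, 56), (4, 37), (7, 44), (8, 66), (12, 25), (13, 7)])
v14: WRITE d=13  (d history now [(1, 56), (4, 37), (7, 44), (8, 66), (12, 25), (13, 7), (14, 13)])
READ b @v6: history=[(2, 4), (3, 13)] -> pick v3 -> 13
v15: WRITE d=70  (d history now [(1, 56), (4, 37), (7, 44), (8, 66), (12, 25), (13, 7), (14, 13), (15, 70)])
v16: WRITE a=79  (a history now [(5, 7), (6, 18), (10, 91), (11, 69), (16, 79)])
READ c @v8: history=[(9, 14)] -> no version <= 8 -> NONE
v17: WRITE c=34  (c history now [(9, 14), (17, 34)])
v18: WRITE b=13  (b history now [(2, 4), (3, 13), (18, 13)])
v19: WRITE c=12  (c history now [(9, 14), (17, 34), (19, 12)])
READ b @v13: history=[(2, 4), (3, 13), (18, 13)] -> pick v3 -> 13
READ d @v7: history=[(1, 56), (4, 37), (7, 44), (8, 66), (12, 25), (13, 7), (14, 13), (15, 70)] -> pick v7 -> 44
Read results in order: ['4', 'NONE', '4', '56', '56', 'NONE', '13', '18', '13', 'NONE', '13', '44']
NONE count = 3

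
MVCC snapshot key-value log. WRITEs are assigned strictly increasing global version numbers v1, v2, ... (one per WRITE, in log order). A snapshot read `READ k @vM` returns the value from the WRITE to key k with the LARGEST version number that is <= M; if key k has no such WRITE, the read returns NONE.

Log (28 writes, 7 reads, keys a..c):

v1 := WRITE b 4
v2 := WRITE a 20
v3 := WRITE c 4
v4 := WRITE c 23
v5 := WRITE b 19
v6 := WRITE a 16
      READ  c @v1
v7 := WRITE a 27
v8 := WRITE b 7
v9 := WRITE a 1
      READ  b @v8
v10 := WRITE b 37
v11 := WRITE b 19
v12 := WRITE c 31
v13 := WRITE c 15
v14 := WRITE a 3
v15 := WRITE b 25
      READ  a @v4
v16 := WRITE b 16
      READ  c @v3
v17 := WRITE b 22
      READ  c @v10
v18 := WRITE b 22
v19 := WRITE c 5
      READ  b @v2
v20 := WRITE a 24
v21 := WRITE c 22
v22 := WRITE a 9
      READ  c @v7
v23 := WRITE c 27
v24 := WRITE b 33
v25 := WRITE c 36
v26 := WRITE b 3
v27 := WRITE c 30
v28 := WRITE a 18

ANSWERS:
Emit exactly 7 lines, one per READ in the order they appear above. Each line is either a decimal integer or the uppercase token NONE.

v1: WRITE b=4  (b history now [(1, 4)])
v2: WRITE a=20  (a history now [(2, 20)])
v3: WRITE c=4  (c history now [(3, 4)])
v4: WRITE c=23  (c history now [(3, 4), (4, 23)])
v5: WRITE b=19  (b history now [(1, 4), (5, 19)])
v6: WRITE a=16  (a history now [(2, 20), (6, 16)])
READ c @v1: history=[(3, 4), (4, 23)] -> no version <= 1 -> NONE
v7: WRITE a=27  (a history now [(2, 20), (6, 16), (7, 27)])
v8: WRITE b=7  (b history now [(1, 4), (5, 19), (8, 7)])
v9: WRITE a=1  (a history now [(2, 20), (6, 16), (7, 27), (9, 1)])
READ b @v8: history=[(1, 4), (5, 19), (8, 7)] -> pick v8 -> 7
v10: WRITE b=37  (b history now [(1, 4), (5, 19), (8, 7), (10, 37)])
v11: WRITE b=19  (b history now [(1, 4), (5, 19), (8, 7), (10, 37), (11, 19)])
v12: WRITE c=31  (c history now [(3, 4), (4, 23), (12, 31)])
v13: WRITE c=15  (c history now [(3, 4), (4, 23), (12, 31), (13, 15)])
v14: WRITE a=3  (a history now [(2, 20), (6, 16), (7, 27), (9, 1), (14, 3)])
v15: WRITE b=25  (b history now [(1, 4), (5, 19), (8, 7), (10, 37), (11, 19), (15, 25)])
READ a @v4: history=[(2, 20), (6, 16), (7, 27), (9, 1), (14, 3)] -> pick v2 -> 20
v16: WRITE b=16  (b history now [(1, 4), (5, 19), (8, 7), (10, 37), (11, 19), (15, 25), (16, 16)])
READ c @v3: history=[(3, 4), (4, 23), (12, 31), (13, 15)] -> pick v3 -> 4
v17: WRITE b=22  (b history now [(1, 4), (5, 19), (8, 7), (10, 37), (11, 19), (15, 25), (16, 16), (17, 22)])
READ c @v10: history=[(3, 4), (4, 23), (12, 31), (13, 15)] -> pick v4 -> 23
v18: WRITE b=22  (b history now [(1, 4), (5, 19), (8, 7), (10, 37), (11, 19), (15, 25), (16, 16), (17, 22), (18, 22)])
v19: WRITE c=5  (c history now [(3, 4), (4, 23), (12, 31), (13, 15), (19, 5)])
READ b @v2: history=[(1, 4), (5, 19), (8, 7), (10, 37), (11, 19), (15, 25), (16, 16), (17, 22), (18, 22)] -> pick v1 -> 4
v20: WRITE a=24  (a history now [(2, 20), (6, 16), (7, 27), (9, 1), (14, 3), (20, 24)])
v21: WRITE c=22  (c history now [(3, 4), (4, 23), (12, 31), (13, 15), (19, 5), (21, 22)])
v22: WRITE a=9  (a history now [(2, 20), (6, 16), (7, 27), (9, 1), (14, 3), (20, 24), (22, 9)])
READ c @v7: history=[(3, 4), (4, 23), (12, 31), (13, 15), (19, 5), (21, 22)] -> pick v4 -> 23
v23: WRITE c=27  (c history now [(3, 4), (4, 23), (12, 31), (13, 15), (19, 5), (21, 22), (23, 27)])
v24: WRITE b=33  (b history now [(1, 4), (5, 19), (8, 7), (10, 37), (11, 19), (15, 25), (16, 16), (17, 22), (18, 22), (24, 33)])
v25: WRITE c=36  (c history now [(3, 4), (4, 23), (12, 31), (13, 15), (19, 5), (21, 22), (23, 27), (25, 36)])
v26: WRITE b=3  (b history now [(1, 4), (5, 19), (8, 7), (10, 37), (11, 19), (15, 25), (16, 16), (17, 22), (18, 22), (24, 33), (26, 3)])
v27: WRITE c=30  (c history now [(3, 4), (4, 23), (12, 31), (13, 15), (19, 5), (21, 22), (23, 27), (25, 36), (27, 30)])
v28: WRITE a=18  (a history now [(2, 20), (6, 16), (7, 27), (9, 1), (14, 3), (20, 24), (22, 9), (28, 18)])

Answer: NONE
7
20
4
23
4
23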